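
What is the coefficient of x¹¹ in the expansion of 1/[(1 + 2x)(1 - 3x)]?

Partial fractions give a closed form: a_n = (2/5)·(-2)^n + (3/5)·3^n.
At n = 11: a_11 = 105469.

105469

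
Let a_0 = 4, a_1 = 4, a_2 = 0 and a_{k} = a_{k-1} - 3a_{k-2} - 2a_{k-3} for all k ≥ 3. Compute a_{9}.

The ordinary generating function has denominator 1 - y + 3y^2 + 2y^3.
Iterating the recurrence: a_0,…,a_{9} = 4, 4, 0, -20, -28, 32, 156, 116, -416, -1076.

-1076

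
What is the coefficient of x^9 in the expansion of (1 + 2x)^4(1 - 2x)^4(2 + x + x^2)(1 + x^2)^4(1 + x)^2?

(1 + 2x)^4 has coefficients 1,8,24,32,16 for degrees 0…4.
(1 - 2x)^4 has coefficients 1,-8,24,-32,16,0,0,0,0,0 for degrees 0…9.
Multiplying by (2 + x + x^2) gives running coefficients 2,-15,41,-48,24,-16,16,0,0,0 for degrees 0…9.
Multiplying by (1 + x^2)^4 gives running coefficients 2,-15,49,-108,200,-298,366,-412,374,-303 for degrees 0…9.
Finally multiplying by (1 + x)^2, the product of all factors after the first has coefficients 2,-11,21,-25,33,-6,-30,22,-84,33 for degrees 0…9.
[x^9] = 1·33 + 8·(-84) + 24·22 + 32·(-30) + 16·(-6) = -1167.

-1167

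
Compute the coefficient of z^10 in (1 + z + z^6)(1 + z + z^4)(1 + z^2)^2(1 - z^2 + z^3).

2

(1 + z + z^6) has coefficients 1,1,0,0,0,0,1 for degrees 0…6.
(1 + z + z^4) has coefficients 1,1,0,0,1,0,0,0,0,0,0 for degrees 0…10.
Multiplying by (1 + z^2)^2 gives running coefficients 1,1,2,2,2,1,2,0,1,0,0 for degrees 0…10.
Finally multiplying by (1 - z^2 + z^3), the product of all factors after the first has coefficients 1,1,1,2,1,1,2,1,0,2,-1 for degrees 0…10.
[z^10] = 1·(-1) + 1·2 + 1·1 = 2.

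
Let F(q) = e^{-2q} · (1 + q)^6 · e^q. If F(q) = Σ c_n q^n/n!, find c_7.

The EGF product rule gives c_7 = Σ_{k_1+k_2+k_3=7} C(7; k_1,k_2,k_3) · ∏ g_i(k_i), where e^{-2q} gives (-2)^k; (1+q)^6 gives the falling factorial (6)_k; e^q gives (1)^k.
g_1(k) for k = 0…7: 1, -2, 4, -8, 16, -32, 64, -128.
g_2(k) for k = 0…7: 1, 6, 30, 120, 360, 720, 720, 0.
g_3(k) for k = 0…7: 1, 1, 1, 1, 1, 1, 1, 1.
First combine the last two factors: h(k) = Σ_j C(k,j)·g_2(j)·g_3(k−j) for k = 0…7: 1, 7, 43, 229, 1045, 4051, 13327, 37633.
c_7 = Σ_k C(7,k)·g_1(k)·h(7−k) = 1·1·37633 + 7·(-2)·13327 + 21·4·4051 + 35·(-8)·1045 + 35·16·229 + 21·(-32)·43 + 7·64·7 + 1·(-128)·1 = 37633 − 186578 + 340284 − 292600 + 128240 − 28896 + 3136 − 128 = 1091.

1091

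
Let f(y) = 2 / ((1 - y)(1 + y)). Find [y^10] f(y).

2

Partial fractions give a closed form: a_n = (1)·1^n + (1)·(-1)^n.
At n = 10: a_10 = 2.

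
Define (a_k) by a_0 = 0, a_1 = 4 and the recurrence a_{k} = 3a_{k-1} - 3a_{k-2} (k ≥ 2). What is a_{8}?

The ordinary generating function has denominator 1 - 3z + 3z^2.
Iterating the recurrence: a_0,…,a_{8} = 0, 4, 12, 24, 36, 36, 0, -108, -324.

-324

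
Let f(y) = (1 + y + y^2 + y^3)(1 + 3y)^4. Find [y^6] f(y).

(1 + y + y^2 + y^3) has coefficients 1,1,1,1 for degrees 0…3.
(1 + 3y)^4 has coefficients 1,12,54,108,81,0,0 for degrees 0…6.
[y^6] = 1·0 + 1·0 + 1·81 + 1·108 = 189.

189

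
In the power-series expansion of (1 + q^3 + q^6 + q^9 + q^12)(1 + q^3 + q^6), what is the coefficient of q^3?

2

(1 + q^3 + q^6 + q^9 + q^12) has coefficients 1,0,0,1 for degrees 0…3.
(1 + q^3 + q^6) has coefficients 1,0,0,1 for degrees 0…3.
[q^3] = 1·1 + 1·1 = 2.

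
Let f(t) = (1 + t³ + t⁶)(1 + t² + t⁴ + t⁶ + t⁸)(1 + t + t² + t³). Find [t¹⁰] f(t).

(1 + t³ + t⁶) has coefficients 1,0,0,1,0,0,1 for degrees 0…6.
(1 + t² + t⁴ + t⁶ + t⁸) has coefficients 1,0,1,0,1,0,1,0,1,0,0 for degrees 0…10.
Finally multiplying by (1 + t + t² + t³), the product of all factors after the first has coefficients 1,1,2,2,2,2,2,2,2,2,1 for degrees 0…10.
[t¹⁰] = 1·1 + 1·2 + 1·2 = 5.

5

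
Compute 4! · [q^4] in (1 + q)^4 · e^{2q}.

648

The EGF product rule gives c_4 = Σ_{k_1+k_2=4} C(4; k_1,k_2) · ∏ g_i(k_i), where (1+q)^4 gives the falling factorial (4)_k; e^{2q} gives (2)^k.
g_1(k) for k = 0…4: 1, 4, 12, 24, 24.
g_2(k) for k = 0…4: 1, 2, 4, 8, 16.
c_4 = Σ_k C(4,k)·g_1(k)·g_2(4−k) = 1·1·16 + 4·4·8 + 6·12·4 + 4·24·2 + 1·24·1 = 16 + 128 + 288 + 192 + 24 = 648.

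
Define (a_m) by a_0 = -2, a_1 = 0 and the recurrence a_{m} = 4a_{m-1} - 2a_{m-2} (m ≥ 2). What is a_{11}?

The ordinary generating function has denominator 1 - 4t + 2t^2.
Iterating the recurrence: a_0,…,a_{11} = -2, 0, 4, 16, 56, 192, 656, 2240, 7648, 26112, 89152, 304384.

304384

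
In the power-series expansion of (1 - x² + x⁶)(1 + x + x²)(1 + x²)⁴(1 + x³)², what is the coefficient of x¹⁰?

(1 - x² + x⁶) has coefficients 1,0,-1,0,0,0,1 for degrees 0…6.
(1 + x + x²) has coefficients 1,1,1,0,0,0,0,0,0,0,0 for degrees 0…10.
Multiplying by (1 + x²)⁴ gives running coefficients 1,1,5,4,10,6,10,4,5,1,1 for degrees 0…10.
Finally multiplying by (1 + x³)², the product of all factors after the first has coefficients 1,1,5,6,12,16,19,25,22,25,19 for degrees 0…10.
[x¹⁰] = 1·19 − 1·22 + 1·12 = 9.

9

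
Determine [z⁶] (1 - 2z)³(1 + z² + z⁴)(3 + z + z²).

(1 - 2z)³ has coefficients 1,-6,12,-8 for degrees 0…3.
(1 + z² + z⁴) has coefficients 1,0,1,0,1,0,0 for degrees 0…6.
Finally multiplying by (3 + z + z²), the product of all factors after the first has coefficients 3,1,4,1,4,1,1 for degrees 0…6.
[z⁶] = 1·1 − 6·1 + 12·4 − 8·1 = 35.

35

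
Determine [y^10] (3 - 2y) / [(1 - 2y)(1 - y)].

Partial fractions give a closed form: a_n = (4)·2^n + (-1)·1^n.
At n = 10: a_10 = 4095.

4095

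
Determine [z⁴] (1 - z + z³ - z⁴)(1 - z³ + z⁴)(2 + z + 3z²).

2

(1 - z + z³ - z⁴) has coefficients 1,-1,0,1,-1 for degrees 0…4.
(1 - z³ + z⁴) has coefficients 1,0,0,-1,1 for degrees 0…4.
Finally multiplying by (2 + z + 3z²), the product of all factors after the first has coefficients 2,1,3,-2,1 for degrees 0…4.
[z⁴] = 1·1 − 1·(-2) + 1·1 − 1·2 = 2.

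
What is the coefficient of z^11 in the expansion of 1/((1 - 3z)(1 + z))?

132860

The denominator gives the recurrence a_n = 2a_(n−1) + 3a_(n−2) for n ≥ 2; the numerator fixes a_0 = 1, a_1 = 2.
Iterating: 1, 2, 7, 20, 61, 182, 547, 1640, 4921, 14762, 44287, 132860, so a_11 = 132860.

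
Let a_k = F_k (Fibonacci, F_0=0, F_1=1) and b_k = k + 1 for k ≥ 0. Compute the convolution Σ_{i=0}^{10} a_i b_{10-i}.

Write out a_i and b_{10-i} for i = 0,…,10 and sum the products.
Σ = 0·11 + 1·10 + 1·9 + 2·8 + 3·7 + 5·6 + 8·5 + 13·4 + 21·3 + 34·2 + 55·1 = 364.

364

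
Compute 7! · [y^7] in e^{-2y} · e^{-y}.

-2187

The EGF product rule gives c_7 = Σ_{k_1+k_2=7} C(7; k_1,k_2) · ∏ g_i(k_i), where e^{-2y} gives (-2)^k; e^{-y} gives (-1)^k.
g_1(k) for k = 0…7: 1, -2, 4, -8, 16, -32, 64, -128.
g_2(k) for k = 0…7: 1, -1, 1, -1, 1, -1, 1, -1.
c_7 = Σ_k C(7,k)·g_1(k)·g_2(7−k) = 1·1·(-1) + 7·(-2)·1 + 21·4·(-1) + 35·(-8)·1 + 35·16·(-1) + 21·(-32)·1 + 7·64·(-1) + 1·(-128)·1 = −1 − 14 − 84 − 280 − 560 − 672 − 448 − 128 = -2187.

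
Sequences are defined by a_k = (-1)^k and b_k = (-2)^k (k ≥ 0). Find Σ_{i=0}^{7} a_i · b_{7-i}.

-255

The convolution is the x^7 coefficient of A(x)B(x).
Σ = 1·(-128) − 1·64 + 1·(-32) − 1·16 + 1·(-8) − 1·4 + 1·(-2) − 1·1 = -255.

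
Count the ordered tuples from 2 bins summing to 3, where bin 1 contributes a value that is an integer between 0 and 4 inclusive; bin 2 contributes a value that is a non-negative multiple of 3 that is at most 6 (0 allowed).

2

The generating function for the choices is (1 + q + q^2 + q^3 + q^4)·(1 + q^3 + q^6); the count is [q^3].
(1 + q + q^2 + q^3 + q^4) has coefficients 1,1,1,1 for degrees 0…3.
(1 + q^3 + q^6) has coefficients 1,0,0,1 for degrees 0…3.
[q^3] = 1·1 + 1·0 + 1·0 + 1·1 = 2.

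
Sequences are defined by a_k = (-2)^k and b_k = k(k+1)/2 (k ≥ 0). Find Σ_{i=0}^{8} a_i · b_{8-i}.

This is [x^8] in the product of the two ordinary generating functions.
Σ = 1·36 − 2·28 + 4·21 − 8·15 + 16·10 − 32·6 + 64·3 − 128·1 + 256·0 = -24.

-24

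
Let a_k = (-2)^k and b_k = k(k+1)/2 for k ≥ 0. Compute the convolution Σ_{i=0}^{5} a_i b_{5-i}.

11

Write out a_i and b_{5-i} for i = 0,…,5 and sum the products.
Σ = 1·15 − 2·10 + 4·6 − 8·3 + 16·1 − 32·0 = 11.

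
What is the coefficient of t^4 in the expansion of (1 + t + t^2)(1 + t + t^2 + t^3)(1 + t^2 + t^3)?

(1 + t + t^2) has coefficients 1,1,1 for degrees 0…2.
(1 + t + t^2 + t^3) has coefficients 1,1,1,1,0 for degrees 0…4.
Finally multiplying by (1 + t^2 + t^3), the product of all factors after the first has coefficients 1,1,2,3,2 for degrees 0…4.
[t^4] = 1·2 + 1·3 + 1·2 = 7.

7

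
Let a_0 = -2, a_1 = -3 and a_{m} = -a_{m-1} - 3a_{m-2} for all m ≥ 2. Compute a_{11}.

-945

The ordinary generating function has denominator 1 + y + 3y^2.
Iterating the recurrence: a_0,…,a_{11} = -2, -3, 9, 0, -27, 27, 54, -135, -27, 432, -351, -945.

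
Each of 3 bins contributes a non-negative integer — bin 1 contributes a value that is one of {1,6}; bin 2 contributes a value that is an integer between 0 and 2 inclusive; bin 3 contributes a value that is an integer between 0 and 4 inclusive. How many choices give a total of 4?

The generating function for the choices is (z + z^6)·(1 + z + z^2)·(1 + z + z^2 + z^3 + z^4); the count is [z^4].
(z + z^6) has coefficients 0,1,0,0,0 for degrees 0…4.
(1 + z + z^2) has coefficients 1,1,1,0,0 for degrees 0…4.
Finally multiplying by (1 + z + z^2 + z^3 + z^4), the product of all factors after the first has coefficients 1,2,3,3,3 for degrees 0…4.
[z^4] = 1·3 = 3.

3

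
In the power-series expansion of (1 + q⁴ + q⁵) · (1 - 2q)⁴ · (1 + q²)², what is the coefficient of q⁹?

(1 + q⁴ + q⁵) has coefficients 1,0,0,0,1,1 for degrees 0…5.
(1 - 2q)⁴ has coefficients 1,-8,24,-32,16,0,0,0,0,0 for degrees 0…9.
Finally multiplying by (1 + q²)², the product of all factors after the first has coefficients 1,-8,26,-48,65,-72,56,-32,16,0 for degrees 0…9.
[q⁹] = 1·0 + 1·(-72) + 1·65 = -7.

-7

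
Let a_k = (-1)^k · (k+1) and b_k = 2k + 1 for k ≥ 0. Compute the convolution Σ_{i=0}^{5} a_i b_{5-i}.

The convolution is the t^5 coefficient of A(t)B(t).
Σ = 1·11 − 2·9 + 3·7 − 4·5 + 5·3 − 6·1 = 3.

3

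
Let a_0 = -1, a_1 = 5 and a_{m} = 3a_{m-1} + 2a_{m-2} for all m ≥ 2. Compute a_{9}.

The ordinary generating function has denominator 1 - 3z - 2z^2.
Iterating the recurrence: a_0,…,a_{9} = -1, 5, 13, 49, 173, 617, 2197, 7825, 27869, 99257.

99257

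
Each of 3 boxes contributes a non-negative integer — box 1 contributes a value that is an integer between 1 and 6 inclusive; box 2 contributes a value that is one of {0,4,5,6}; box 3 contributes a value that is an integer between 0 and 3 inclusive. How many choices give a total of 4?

The generating function for the choices is (x + x² + x³ + x⁴ + x⁵ + x⁶)·(1 + x⁴ + x⁵ + x⁶)·(1 + x + x² + x³); the count is [x⁴].
(x + x² + x³ + x⁴ + x⁵ + x⁶) has coefficients 0,1,1,1,1 for degrees 0…4.
(1 + x⁴ + x⁵ + x⁶) has coefficients 1,0,0,0,1 for degrees 0…4.
Finally multiplying by (1 + x + x² + x³), the product of all factors after the first has coefficients 1,1,1,1,1 for degrees 0…4.
[x⁴] = 1·1 + 1·1 + 1·1 + 1·1 = 4.

4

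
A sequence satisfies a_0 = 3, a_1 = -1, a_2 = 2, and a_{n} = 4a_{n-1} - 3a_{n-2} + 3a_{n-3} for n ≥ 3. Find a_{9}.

The ordinary generating function has denominator 1 - 4z + 3z^2 - 3z^3.
Iterating the recurrence: a_0,…,a_{9} = 3, -1, 2, 20, 71, 230, 767, 2591, 8753, 29540.

29540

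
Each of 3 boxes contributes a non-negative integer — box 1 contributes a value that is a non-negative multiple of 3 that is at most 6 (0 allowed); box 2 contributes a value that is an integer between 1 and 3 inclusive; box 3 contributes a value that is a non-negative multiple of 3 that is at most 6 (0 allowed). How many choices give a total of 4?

The generating function for the choices is (1 + t³ + t⁶)·(t + t² + t³)·(1 + t³ + t⁶); the count is [t⁴].
(1 + t³ + t⁶) has coefficients 1,0,0,1,0 for degrees 0…4.
(t + t² + t³) has coefficients 0,1,1,1,0 for degrees 0…4.
Finally multiplying by (1 + t³ + t⁶), the product of all factors after the first has coefficients 0,1,1,1,1 for degrees 0…4.
[t⁴] = 1·1 + 1·1 = 2.

2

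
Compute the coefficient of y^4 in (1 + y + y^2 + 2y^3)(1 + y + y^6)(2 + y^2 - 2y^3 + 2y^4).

4

(1 + y + y^2 + 2y^3) has coefficients 1,1,1,2 for degrees 0…3.
(1 + y + y^6) has coefficients 1,1,0,0,0 for degrees 0…4.
Finally multiplying by (2 + y^2 - 2y^3 + 2y^4), the product of all factors after the first has coefficients 2,2,1,-1,0 for degrees 0…4.
[y^4] = 1·0 + 1·(-1) + 1·1 + 2·2 = 4.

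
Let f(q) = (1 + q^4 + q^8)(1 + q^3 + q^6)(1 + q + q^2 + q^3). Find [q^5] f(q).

2

(1 + q^4 + q^8) has coefficients 1,0,0,0,1,0 for degrees 0…5.
(1 + q^3 + q^6) has coefficients 1,0,0,1,0,0 for degrees 0…5.
Finally multiplying by (1 + q + q^2 + q^3), the product of all factors after the first has coefficients 1,1,1,2,1,1 for degrees 0…5.
[q^5] = 1·1 + 1·1 = 2.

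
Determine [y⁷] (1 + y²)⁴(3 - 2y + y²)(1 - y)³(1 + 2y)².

-68

(1 + y²)⁴ has coefficients 1,0,4,0,6,0,4,0 for degrees 0…7.
(3 - 2y + y²) has coefficients 3,-2,1,0,0,0,0,0 for degrees 0…7.
Multiplying by (1 - y)³ gives running coefficients 3,-11,16,-12,5,-1,0,0 for degrees 0…7.
Finally multiplying by (1 + 2y)², the product of all factors after the first has coefficients 3,1,-16,8,21,-29,16,-4 for degrees 0…7.
[y⁷] = 1·(-4) + 4·(-29) + 6·8 + 4·1 = -68.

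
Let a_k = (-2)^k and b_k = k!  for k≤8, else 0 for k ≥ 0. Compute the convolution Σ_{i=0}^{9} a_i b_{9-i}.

This is [x^9] in the product of the two ordinary generating functions.
Σ = 1·0 − 2·40320 + 4·5040 − 8·720 + 16·120 − 32·24 + 64·6 − 128·2 + 256·1 − 512·1 = -65216.

-65216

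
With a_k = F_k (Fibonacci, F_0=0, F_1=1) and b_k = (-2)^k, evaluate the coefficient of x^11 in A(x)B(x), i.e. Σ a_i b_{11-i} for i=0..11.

859

Write out a_i and b_{11-i} for i = 0,…,11 and sum the products.
Σ = 0·(-2048) + 1·1024 + 1·(-512) + 2·256 + 3·(-128) + 5·64 + 8·(-32) + 13·16 + 21·(-8) + 34·4 + 55·(-2) + 89·1 = 859.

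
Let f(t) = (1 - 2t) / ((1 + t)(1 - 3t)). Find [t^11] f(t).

Partial fractions give a closed form: a_n = (3/4)·(-1)^n + (1/4)·3^n.
At n = 11: a_11 = 44286.

44286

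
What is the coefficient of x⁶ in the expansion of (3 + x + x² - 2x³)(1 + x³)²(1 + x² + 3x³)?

13

(3 + x + x² - 2x³) has coefficients 3,1,1,-2 for degrees 0…3.
(1 + x³)² has coefficients 1,0,0,2,0,0,1 for degrees 0…6.
Finally multiplying by (1 + x² + 3x³), the product of all factors after the first has coefficients 1,0,1,5,0,2,7 for degrees 0…6.
[x⁶] = 3·7 + 1·2 + 1·0 − 2·5 = 13.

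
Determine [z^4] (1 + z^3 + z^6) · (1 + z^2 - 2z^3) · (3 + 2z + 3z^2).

(1 + z^3 + z^6) has coefficients 1,0,0,1,0 for degrees 0…4.
(1 + z^2 - 2z^3) has coefficients 1,0,1,-2,0 for degrees 0…4.
Finally multiplying by (3 + 2z + 3z^2), the product of all factors after the first has coefficients 3,2,6,-4,-1 for degrees 0…4.
[z^4] = 1·(-1) + 1·2 = 1.

1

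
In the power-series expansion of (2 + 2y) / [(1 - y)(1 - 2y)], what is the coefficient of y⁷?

Partial fractions give a closed form: a_n = (-4)·1^n + (6)·2^n.
At n = 7: a_7 = 764.

764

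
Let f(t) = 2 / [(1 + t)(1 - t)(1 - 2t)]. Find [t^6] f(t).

Partial fractions give a closed form: a_n = (1/3)·(-1)^n + (-1)·1^n + (8/3)·2^n.
At n = 6: a_6 = 170.

170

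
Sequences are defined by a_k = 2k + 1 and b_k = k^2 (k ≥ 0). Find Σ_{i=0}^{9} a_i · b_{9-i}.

Write out a_i and b_{9-i} for i = 0,…,9 and sum the products.
Σ = 1·81 + 3·64 + 5·49 + 7·36 + 9·25 + 11·16 + 13·9 + 15·4 + 17·1 + 19·0 = 1365.

1365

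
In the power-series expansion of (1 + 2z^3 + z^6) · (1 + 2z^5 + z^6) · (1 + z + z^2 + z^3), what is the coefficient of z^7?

(1 + 2z^3 + z^6) has coefficients 1,0,0,2,0,0,1 for degrees 0…6.
(1 + 2z^5 + z^6) has coefficients 1,0,0,0,0,2,1,0 for degrees 0…7.
Finally multiplying by (1 + z + z^2 + z^3), the product of all factors after the first has coefficients 1,1,1,1,0,2,3,3 for degrees 0…7.
[z^7] = 1·3 + 2·0 + 1·1 = 4.

4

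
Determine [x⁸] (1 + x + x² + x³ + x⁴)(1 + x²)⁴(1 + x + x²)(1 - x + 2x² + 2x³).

(1 + x + x² + x³ + x⁴) has coefficients 1,1,1,1,1 for degrees 0…4.
(1 + x²)⁴ has coefficients 1,0,4,0,6,0,4,0,1 for degrees 0…8.
Multiplying by (1 + x + x²) gives running coefficients 1,1,5,4,10,6,10,4,5 for degrees 0…8.
Finally multiplying by (1 - x + 2x² + 2x³), the product of all factors after the first has coefficients 1,0,6,3,18,14,32,26,33 for degrees 0…8.
[x⁸] = 1·33 + 1·26 + 1·32 + 1·14 + 1·18 = 123.

123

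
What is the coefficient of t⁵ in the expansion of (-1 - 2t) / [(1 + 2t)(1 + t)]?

1

Partial fractions give a closed form: a_n = (-1)·(-1)^n.
At n = 5: a_5 = 1.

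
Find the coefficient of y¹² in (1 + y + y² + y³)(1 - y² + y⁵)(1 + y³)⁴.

(1 + y + y² + y³) has coefficients 1,1,1,1 for degrees 0…3.
(1 - y² + y⁵) has coefficients 1,0,-1,0,0,1,0,0,0,0,0,0,0 for degrees 0…12.
Finally multiplying by (1 + y³)⁴, the product of all factors after the first has coefficients 1,0,-1,4,0,-3,6,0,-2,4,0,2,1 for degrees 0…12.
[y¹²] = 1·1 + 1·2 + 1·0 + 1·4 = 7.

7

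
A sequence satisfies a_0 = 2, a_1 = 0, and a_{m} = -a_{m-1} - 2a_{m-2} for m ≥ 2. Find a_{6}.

4

The ordinary generating function has denominator 1 + z + 2z^2.
Iterating the recurrence: a_0,…,a_{6} = 2, 0, -4, 4, 4, -12, 4.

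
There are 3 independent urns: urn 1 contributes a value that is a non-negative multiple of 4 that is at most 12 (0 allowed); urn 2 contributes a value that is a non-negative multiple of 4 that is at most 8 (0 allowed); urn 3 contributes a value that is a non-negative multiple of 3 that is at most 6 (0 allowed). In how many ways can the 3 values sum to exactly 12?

3

The generating function for the choices is (1 + t^4 + t^8 + t^12)·(1 + t^4 + t^8)·(1 + t^3 + t^6); the count is [t^12].
(1 + t^4 + t^8 + t^12) has coefficients 1,0,0,0,1,0,0,0,1,0,0,0,1 for degrees 0…12.
(1 + t^4 + t^8) has coefficients 1,0,0,0,1,0,0,0,1,0,0,0,0 for degrees 0…12.
Finally multiplying by (1 + t^3 + t^6), the product of all factors after the first has coefficients 1,0,0,1,1,0,1,1,1,0,1,1,0 for degrees 0…12.
[t^12] = 1·0 + 1·1 + 1·1 + 1·1 = 3.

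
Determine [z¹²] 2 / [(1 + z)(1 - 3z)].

797162

The denominator gives the recurrence a_n = 2a_(n−1) + 3a_(n−2) for n ≥ 2; the numerator fixes a_0 = 2, a_1 = 4.
Iterating: 2, 4, 14, 40, 122, 364, 1094, 3280, 9842, 29524, 88574, 265720, 797162, so a_12 = 797162.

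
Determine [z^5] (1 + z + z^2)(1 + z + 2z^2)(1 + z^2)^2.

8

(1 + z + z^2) has coefficients 1,1,1 for degrees 0…2.
(1 + z + 2z^2) has coefficients 1,1,2,0,0,0 for degrees 0…5.
Finally multiplying by (1 + z^2)^2, the product of all factors after the first has coefficients 1,1,4,2,5,1 for degrees 0…5.
[z^5] = 1·1 + 1·5 + 1·2 = 8.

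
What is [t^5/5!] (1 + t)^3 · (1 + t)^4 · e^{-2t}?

-312

The EGF product rule gives c_5 = Σ_{k_1+k_2+k_3=5} C(5; k_1,k_2,k_3) · ∏ g_i(k_i), where (1+t)^3 gives the falling factorial (3)_k; (1+t)^4 gives the falling factorial (4)_k; e^{-2t} gives (-2)^k.
g_1(k) for k = 0…5: 1, 3, 6, 6, 0, 0.
g_2(k) for k = 0…5: 1, 4, 12, 24, 24, 0.
g_3(k) for k = 0…5: 1, -2, 4, -8, 16, -32.
First combine the last two factors: h(k) = Σ_j C(k,j)·g_2(j)·g_3(k−j) for k = 0…5: 1, 2, 0, -8, 8, 48.
c_5 = Σ_k C(5,k)·g_1(k)·h(5−k) = 1·1·48 + 5·3·8 + 10·6·(-8) = 48 + 120 − 480 = -312.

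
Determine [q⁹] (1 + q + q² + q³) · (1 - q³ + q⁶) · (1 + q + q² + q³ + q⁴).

(1 + q + q² + q³) has coefficients 1,1,1,1 for degrees 0…3.
(1 - q³ + q⁶) has coefficients 1,0,0,-1,0,0,1,0,0,0 for degrees 0…9.
Finally multiplying by (1 + q + q² + q³ + q⁴), the product of all factors after the first has coefficients 1,1,1,0,0,-1,0,0,1,1 for degrees 0…9.
[q⁹] = 1·1 + 1·1 + 1·0 + 1·0 = 2.

2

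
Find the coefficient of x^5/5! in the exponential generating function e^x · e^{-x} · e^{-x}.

-1

The EGF product rule gives c_5 = Σ_{k_1+k_2+k_3=5} C(5; k_1,k_2,k_3) · ∏ g_i(k_i), where e^x gives (1)^k; e^{-x} gives (-1)^k; e^{-x} gives (-1)^k.
g_1(k) for k = 0…5: 1, 1, 1, 1, 1, 1.
g_2(k) for k = 0…5: 1, -1, 1, -1, 1, -1.
g_3(k) for k = 0…5: 1, -1, 1, -1, 1, -1.
First combine the last two factors: h(k) = Σ_j C(k,j)·g_2(j)·g_3(k−j) for k = 0…5: 1, -2, 4, -8, 16, -32.
c_5 = Σ_k C(5,k)·g_1(k)·h(5−k) = 1·1·(-32) + 5·1·16 + 10·1·(-8) + 10·1·4 + 5·1·(-2) + 1·1·1 = −32 + 80 − 80 + 40 − 10 + 1 = -1.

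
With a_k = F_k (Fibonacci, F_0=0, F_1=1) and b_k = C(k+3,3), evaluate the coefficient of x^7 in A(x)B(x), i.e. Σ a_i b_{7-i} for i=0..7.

Write out a_i and b_{7-i} for i = 0,…,7 and sum the products.
Σ = 0·120 + 1·84 + 1·56 + 2·35 + 3·20 + 5·10 + 8·4 + 13·1 = 365.

365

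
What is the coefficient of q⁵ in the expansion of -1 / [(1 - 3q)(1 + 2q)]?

-133

Partial fractions give a closed form: a_n = (-3/5)·3^n + (-2/5)·(-2)^n.
At n = 5: a_5 = -133.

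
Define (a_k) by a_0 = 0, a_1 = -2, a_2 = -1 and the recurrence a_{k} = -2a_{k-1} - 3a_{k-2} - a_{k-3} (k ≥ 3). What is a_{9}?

93

The ordinary generating function has denominator 1 + 2y + 3y^2 + y^3.
Iterating the recurrence: a_0,…,a_{9} = 0, -2, -1, 8, -11, -1, 27, -40, 0, 93.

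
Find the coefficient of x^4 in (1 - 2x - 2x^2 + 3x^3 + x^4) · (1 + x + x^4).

(1 - 2x - 2x^2 + 3x^3 + x^4) has coefficients 1,-2,-2,3,1 for degrees 0…4.
(1 + x + x^4) has coefficients 1,1,0,0,1 for degrees 0…4.
[x^4] = 1·1 − 2·0 − 2·0 + 3·1 + 1·1 = 5.

5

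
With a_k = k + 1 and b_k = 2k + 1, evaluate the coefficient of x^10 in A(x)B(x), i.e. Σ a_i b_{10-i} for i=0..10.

506

This is [x^10] in the product of the two ordinary generating functions.
Σ = 1·21 + 2·19 + 3·17 + 4·15 + 5·13 + 6·11 + 7·9 + 8·7 + 9·5 + 10·3 + 11·1 = 506.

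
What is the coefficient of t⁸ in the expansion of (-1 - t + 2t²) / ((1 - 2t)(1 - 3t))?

-21358

The denominator gives the recurrence a_n = 5a_(n−1) − 6a_(n−2) for n ≥ 3; the numerator fixes a_0 = -1, a_1 = -6, a_2 = -22.
Iterating: -1, -6, -22, -74, -238, -746, -2302, -7034, -21358, so a_8 = -21358.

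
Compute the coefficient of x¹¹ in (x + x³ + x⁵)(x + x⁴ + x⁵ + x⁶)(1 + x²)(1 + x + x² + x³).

(x + x³ + x⁵) has coefficients 0,1,0,1,0,1 for degrees 0…5.
(x + x⁴ + x⁵ + x⁶) has coefficients 0,1,0,0,1,1,1,0,0,0,0,0 for degrees 0…11.
Multiplying by (1 + x²) gives running coefficients 0,1,0,1,1,1,2,1,1,0,0,0 for degrees 0…11.
Finally multiplying by (1 + x + x² + x³), the product of all factors after the first has coefficients 0,1,1,2,3,3,5,5,5,4,2,1 for degrees 0…11.
[x¹¹] = 1·2 + 1·5 + 1·5 = 12.

12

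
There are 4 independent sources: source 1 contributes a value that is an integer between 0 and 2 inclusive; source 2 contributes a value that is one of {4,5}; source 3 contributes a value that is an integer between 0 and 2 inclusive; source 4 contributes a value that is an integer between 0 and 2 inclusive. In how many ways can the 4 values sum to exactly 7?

The generating function for the choices is (1 + t + t^2)·(t^4 + t^5)·(1 + t + t^2)·(1 + t + t^2); the count is [t^7].
(1 + t + t^2) has coefficients 1,1,1 for degrees 0…2.
(t^4 + t^5) has coefficients 0,0,0,0,1,1,0,0 for degrees 0…7.
Multiplying by (1 + t + t^2) gives running coefficients 0,0,0,0,1,2,2,1 for degrees 0…7.
Finally multiplying by (1 + t + t^2), the product of all factors after the first has coefficients 0,0,0,0,1,3,5,5 for degrees 0…7.
[t^7] = 1·5 + 1·5 + 1·3 = 13.

13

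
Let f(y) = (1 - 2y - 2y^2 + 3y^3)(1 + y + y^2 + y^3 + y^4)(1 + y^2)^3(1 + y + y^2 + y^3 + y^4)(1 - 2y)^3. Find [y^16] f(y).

-56

(1 - 2y - 2y^2 + 3y^3) has coefficients 1,-2,-2,3 for degrees 0…3.
(1 + y + y^2 + y^3 + y^4) has coefficients 1,1,1,1,1,0,0,0,0,0,0,0,0,0,0,0,0 for degrees 0…16.
Multiplying by (1 + y^2)^3 gives running coefficients 1,1,4,4,7,6,7,4,4,1,1,0,0,0,0,0,0 for degrees 0…16.
Multiplying by (1 + y + y^2 + y^3 + y^4) gives running coefficients 1,2,6,10,17,22,28,28,28,22,17,10,6,2,1,0,0 for degrees 0…16.
Finally multiplying by (1 - 2y)^3, the product of all factors after the first has coefficients 1,-4,6,-10,13,-8,20,-12,20,-34,-3,-52,-26,-50,-19,-30,-4 for degrees 0…16.
[y^16] = 1·(-4) − 2·(-30) − 2·(-19) + 3·(-50) = -56.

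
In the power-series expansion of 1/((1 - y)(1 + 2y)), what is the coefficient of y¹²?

2731

Partial fractions give a closed form: a_n = (1/3)·1^n + (2/3)·(-2)^n.
At n = 12: a_12 = 2731.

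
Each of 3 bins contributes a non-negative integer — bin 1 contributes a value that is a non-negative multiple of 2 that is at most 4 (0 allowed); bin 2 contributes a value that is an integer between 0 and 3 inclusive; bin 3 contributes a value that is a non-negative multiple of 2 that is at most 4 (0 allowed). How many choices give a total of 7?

5

The generating function for the choices is (1 + x² + x⁴)·(1 + x + x² + x³)·(1 + x² + x⁴); the count is [x⁷].
(1 + x² + x⁴) has coefficients 1,0,1,0,1 for degrees 0…4.
(1 + x + x² + x³) has coefficients 1,1,1,1,0,0,0,0 for degrees 0…7.
Finally multiplying by (1 + x² + x⁴), the product of all factors after the first has coefficients 1,1,2,2,2,2,1,1 for degrees 0…7.
[x⁷] = 1·1 + 1·2 + 1·2 = 5.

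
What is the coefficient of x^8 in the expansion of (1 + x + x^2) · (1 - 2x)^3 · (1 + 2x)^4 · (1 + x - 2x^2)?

(1 + x + x^2) has coefficients 1,1,1 for degrees 0…2.
(1 - 2x)^3 has coefficients 1,-6,12,-8,0,0,0,0,0 for degrees 0…8.
Multiplying by (1 + 2x)^4 gives running coefficients 1,2,-12,-24,48,96,-64,-128,0 for degrees 0…8.
Finally multiplying by (1 + x - 2x^2), the product of all factors after the first has coefficients 1,3,-12,-40,48,192,-64,-384,0 for degrees 0…8.
[x^8] = 1·0 + 1·(-384) + 1·(-64) = -448.

-448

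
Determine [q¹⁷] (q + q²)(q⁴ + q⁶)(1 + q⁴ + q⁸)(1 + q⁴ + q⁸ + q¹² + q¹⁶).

3

(q + q²) has coefficients 0,1,1 for degrees 0…2.
(q⁴ + q⁶) has coefficients 0,0,0,0,1,0,1,0,0,0,0,0,0,0,0,0,0,0 for degrees 0…17.
Multiplying by (1 + q⁴ + q⁸) gives running coefficients 0,0,0,0,1,0,1,0,1,0,1,0,1,0,1,0,0,0 for degrees 0…17.
Finally multiplying by (1 + q⁴ + q⁸ + q¹² + q¹⁶), the product of all factors after the first has coefficients 0,0,0,0,1,0,1,0,2,0,2,0,3,0,3,0,3,0 for degrees 0…17.
[q¹⁷] = 1·3 + 1·0 = 3.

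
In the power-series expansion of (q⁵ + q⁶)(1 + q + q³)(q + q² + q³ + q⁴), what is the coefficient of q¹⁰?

(q⁵ + q⁶) has coefficients 0,0,0,0,0,1,1 for degrees 0…6.
(1 + q + q³) has coefficients 1,1,0,1,0,0,0,0,0,0,0 for degrees 0…10.
Finally multiplying by (q + q² + q³ + q⁴), the product of all factors after the first has coefficients 0,1,2,2,3,2,1,1,0,0,0 for degrees 0…10.
[q¹⁰] = 1·2 + 1·3 = 5.

5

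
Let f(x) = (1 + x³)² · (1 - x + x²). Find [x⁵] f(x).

2

(1 + x³)² has coefficients 1,0,0,2,0,0 for degrees 0…5.
(1 - x + x²) has coefficients 1,-1,1,0,0,0 for degrees 0…5.
[x⁵] = 1·0 + 2·1 = 2.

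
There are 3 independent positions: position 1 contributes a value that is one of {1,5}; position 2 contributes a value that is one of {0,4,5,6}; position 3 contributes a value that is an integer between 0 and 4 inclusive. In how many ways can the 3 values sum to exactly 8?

4

The generating function for the choices is (q + q^5)·(1 + q^4 + q^5 + q^6)·(1 + q + q^2 + q^3 + q^4); the count is [q^8].
(q + q^5) has coefficients 0,1,0,0,0,1 for degrees 0…5.
(1 + q^4 + q^5 + q^6) has coefficients 1,0,0,0,1,1,1,0,0 for degrees 0…8.
Finally multiplying by (1 + q + q^2 + q^3 + q^4), the product of all factors after the first has coefficients 1,1,1,1,2,2,3,3,3 for degrees 0…8.
[q^8] = 1·3 + 1·1 = 4.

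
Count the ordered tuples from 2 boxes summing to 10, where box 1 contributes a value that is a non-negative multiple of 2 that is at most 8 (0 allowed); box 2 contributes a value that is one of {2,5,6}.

The generating function for the choices is (1 + q² + q⁴ + q⁶ + q⁸)·(q² + q⁵ + q⁶); the count is [q¹⁰].
(1 + q² + q⁴ + q⁶ + q⁸) has coefficients 1,0,1,0,1,0,1,0,1 for degrees 0…8.
(q² + q⁵ + q⁶) has coefficients 0,0,1,0,0,1,1,0,0,0,0 for degrees 0…10.
[q¹⁰] = 1·0 + 1·0 + 1·1 + 1·0 + 1·1 = 2.

2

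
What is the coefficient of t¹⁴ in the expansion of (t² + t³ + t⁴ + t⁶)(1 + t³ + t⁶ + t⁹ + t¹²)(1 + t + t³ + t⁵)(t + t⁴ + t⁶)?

14

(t² + t³ + t⁴ + t⁶) has coefficients 0,0,1,1,1,0,1 for degrees 0…6.
(1 + t³ + t⁶ + t⁹ + t¹²) has coefficients 1,0,0,1,0,0,1,0,0,1,0,0,1,0,0 for degrees 0…14.
Multiplying by (1 + t + t³ + t⁵) gives running coefficients 1,1,0,2,1,1,2,1,1,2,1,1,2,1,1 for degrees 0…14.
Finally multiplying by (t + t⁴ + t⁶), the product of all factors after the first has coefficients 0,1,1,0,3,2,2,5,2,4,5,3,4,5,3 for degrees 0…14.
[t¹⁴] = 1·4 + 1·3 + 1·5 + 1·2 = 14.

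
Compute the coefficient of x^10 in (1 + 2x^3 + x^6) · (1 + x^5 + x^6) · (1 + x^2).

2

(1 + 2x^3 + x^6) has coefficients 1,0,0,2,0,0,1 for degrees 0…6.
(1 + x^5 + x^6) has coefficients 1,0,0,0,0,1,1,0,0,0,0 for degrees 0…10.
Finally multiplying by (1 + x^2), the product of all factors after the first has coefficients 1,0,1,0,0,1,1,1,1,0,0 for degrees 0…10.
[x^10] = 1·0 + 2·1 + 1·0 = 2.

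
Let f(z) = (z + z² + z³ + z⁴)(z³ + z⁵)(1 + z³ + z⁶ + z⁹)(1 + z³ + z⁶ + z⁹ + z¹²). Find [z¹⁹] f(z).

11

(z + z² + z³ + z⁴) has coefficients 0,1,1,1,1 for degrees 0…4.
(z³ + z⁵) has coefficients 0,0,0,1,0,1,0,0,0,0,0,0,0,0,0,0,0,0,0,0 for degrees 0…19.
Multiplying by (1 + z³ + z⁶ + z⁹) gives running coefficients 0,0,0,1,0,1,1,0,1,1,0,1,1,0,1,0,0,0,0,0 for degrees 0…19.
Finally multiplying by (1 + z³ + z⁶ + z⁹ + z¹²), the product of all factors after the first has coefficients 0,0,0,1,0,1,2,0,2,3,0,3,4,0,4,4,0,4,3,0 for degrees 0…19.
[z¹⁹] = 1·3 + 1·4 + 1·0 + 1·4 = 11.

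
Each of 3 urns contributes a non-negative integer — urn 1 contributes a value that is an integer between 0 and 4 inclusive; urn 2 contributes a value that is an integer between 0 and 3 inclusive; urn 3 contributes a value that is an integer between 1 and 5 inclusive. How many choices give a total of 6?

The generating function for the choices is (1 + y + y^2 + y^3 + y^4)·(1 + y + y^2 + y^3)·(y + y^2 + y^3 + y^4 + y^5); the count is [y^6].
(1 + y + y^2 + y^3 + y^4) has coefficients 1,1,1,1,1 for degrees 0…4.
(1 + y + y^2 + y^3) has coefficients 1,1,1,1,0,0,0 for degrees 0…6.
Finally multiplying by (y + y^2 + y^3 + y^4 + y^5), the product of all factors after the first has coefficients 0,1,2,3,4,4,3 for degrees 0…6.
[y^6] = 1·3 + 1·4 + 1·4 + 1·3 + 1·2 = 16.

16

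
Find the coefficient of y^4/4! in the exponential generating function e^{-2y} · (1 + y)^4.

The EGF product rule gives c_4 = Σ_{k_1+k_2=4} C(4; k_1,k_2) · ∏ g_i(k_i), where e^{-2y} gives (-2)^k; (1+y)^4 gives the falling factorial (4)_k.
g_1(k) for k = 0…4: 1, -2, 4, -8, 16.
g_2(k) for k = 0…4: 1, 4, 12, 24, 24.
c_4 = Σ_k C(4,k)·g_1(k)·g_2(4−k) = 1·1·24 + 4·(-2)·24 + 6·4·12 + 4·(-8)·4 + 1·16·1 = 24 − 192 + 288 − 128 + 16 = 8.

8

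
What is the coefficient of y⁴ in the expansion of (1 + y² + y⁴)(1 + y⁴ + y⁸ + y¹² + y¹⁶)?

(1 + y² + y⁴) has coefficients 1,0,1,0,1 for degrees 0…4.
(1 + y⁴ + y⁸ + y¹² + y¹⁶) has coefficients 1,0,0,0,1 for degrees 0…4.
[y⁴] = 1·1 + 1·0 + 1·1 = 2.

2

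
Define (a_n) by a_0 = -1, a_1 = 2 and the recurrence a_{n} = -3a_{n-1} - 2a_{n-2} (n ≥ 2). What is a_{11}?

2048

The ordinary generating function has denominator 1 + 3t + 2t^2.
Iterating the recurrence: a_0,…,a_{11} = -1, 2, -4, 8, -16, 32, -64, 128, -256, 512, -1024, 2048.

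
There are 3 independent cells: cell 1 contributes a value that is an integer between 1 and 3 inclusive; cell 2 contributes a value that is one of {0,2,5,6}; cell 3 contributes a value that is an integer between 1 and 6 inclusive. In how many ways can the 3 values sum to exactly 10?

The generating function for the choices is (y + y² + y³)·(1 + y² + y⁵ + y⁶)·(y + y² + y³ + y⁴ + y⁵ + y⁶); the count is [y¹⁰].
(y + y² + y³) has coefficients 0,1,1,1 for degrees 0…3.
(1 + y² + y⁵ + y⁶) has coefficients 1,0,1,0,0,1,1,0,0,0,0 for degrees 0…10.
Finally multiplying by (y + y² + y³ + y⁴ + y⁵ + y⁶), the product of all factors after the first has coefficients 0,1,1,2,2,2,3,3,3,2,2 for degrees 0…10.
[y¹⁰] = 1·2 + 1·3 + 1·3 = 8.

8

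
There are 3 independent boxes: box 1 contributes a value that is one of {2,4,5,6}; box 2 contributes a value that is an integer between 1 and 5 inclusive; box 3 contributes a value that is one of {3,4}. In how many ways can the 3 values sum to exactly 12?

The generating function for the choices is (y² + y⁴ + y⁵ + y⁶)·(y + y² + y³ + y⁴ + y⁵)·(y³ + y⁴); the count is [y¹²].
(y² + y⁴ + y⁵ + y⁶) has coefficients 0,0,1,0,1,1,1 for degrees 0…6.
(y + y² + y³ + y⁴ + y⁵) has coefficients 0,1,1,1,1,1,0,0,0,0,0,0,0 for degrees 0…12.
Finally multiplying by (y³ + y⁴), the product of all factors after the first has coefficients 0,0,0,0,1,2,2,2,2,1,0,0,0 for degrees 0…12.
[y¹²] = 1·0 + 1·2 + 1·2 + 1·2 = 6.

6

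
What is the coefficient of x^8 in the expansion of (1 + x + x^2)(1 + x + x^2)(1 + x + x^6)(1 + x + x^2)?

(1 + x + x^2) has coefficients 1,1,1 for degrees 0…2.
(1 + x + x^2) has coefficients 1,1,1,0,0,0,0,0,0 for degrees 0…8.
Multiplying by (1 + x + x^6) gives running coefficients 1,2,2,1,0,0,1,1,1 for degrees 0…8.
Finally multiplying by (1 + x + x^2), the product of all factors after the first has coefficients 1,3,5,5,3,1,1,2,3 for degrees 0…8.
[x^8] = 1·3 + 1·2 + 1·1 = 6.

6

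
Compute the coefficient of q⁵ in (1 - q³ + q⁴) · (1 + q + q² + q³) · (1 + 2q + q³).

(1 - q³ + q⁴) has coefficients 1,0,0,-1,1 for degrees 0…4.
(1 + q + q² + q³) has coefficients 1,1,1,1,0,0 for degrees 0…5.
Finally multiplying by (1 + 2q + q³), the product of all factors after the first has coefficients 1,3,3,4,3,1 for degrees 0…5.
[q⁵] = 1·1 − 1·3 + 1·3 = 1.

1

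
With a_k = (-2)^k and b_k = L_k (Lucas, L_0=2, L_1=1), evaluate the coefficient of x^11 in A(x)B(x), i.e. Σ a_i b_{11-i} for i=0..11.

The convolution is the t^11 coefficient of A(t)B(t).
Σ = 1·199 − 2·123 + 4·76 − 8·47 + 16·29 − 32·18 + 64·11 − 128·7 + 256·4 − 512·3 + 1024·1 − 2048·2 = -4007.

-4007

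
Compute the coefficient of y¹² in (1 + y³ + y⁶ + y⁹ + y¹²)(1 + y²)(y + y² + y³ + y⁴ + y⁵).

(1 + y³ + y⁶ + y⁹ + y¹²) has coefficients 1,0,0,1,0,0,1,0,0,1,0,0,1 for degrees 0…12.
(1 + y²) has coefficients 1,0,1,0,0,0,0,0,0,0,0,0,0 for degrees 0…12.
Finally multiplying by (y + y² + y³ + y⁴ + y⁵), the product of all factors after the first has coefficients 0,1,1,2,2,2,1,1,0,0,0,0,0 for degrees 0…12.
[y¹²] = 1·0 + 1·0 + 1·1 + 1·2 + 1·0 = 3.

3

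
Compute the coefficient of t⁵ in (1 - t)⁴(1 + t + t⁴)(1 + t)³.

(1 - t)⁴ has coefficients 1,-4,6,-4,1 for degrees 0…4.
(1 + t + t⁴) has coefficients 1,1,0,0,1,0 for degrees 0…5.
Finally multiplying by (1 + t)³, the product of all factors after the first has coefficients 1,4,6,4,2,3 for degrees 0…5.
[t⁵] = 1·3 − 4·2 + 6·4 − 4·6 + 1·4 = -1.

-1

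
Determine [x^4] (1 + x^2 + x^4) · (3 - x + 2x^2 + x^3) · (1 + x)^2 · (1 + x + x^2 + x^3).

(1 + x^2 + x^4) has coefficients 1,0,1,0,1 for degrees 0…4.
(3 - x + 2x^2 + x^3) has coefficients 3,-1,2,1,0 for degrees 0…4.
Multiplying by (1 + x)^2 gives running coefficients 3,5,3,4,4 for degrees 0…4.
Finally multiplying by (1 + x + x^2 + x^3), the product of all factors after the first has coefficients 3,8,11,15,16 for degrees 0…4.
[x^4] = 1·16 + 1·11 + 1·3 = 30.

30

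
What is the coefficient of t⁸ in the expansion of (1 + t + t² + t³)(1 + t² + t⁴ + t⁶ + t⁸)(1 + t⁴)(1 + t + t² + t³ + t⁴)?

18

(1 + t + t² + t³) has coefficients 1,1,1,1 for degrees 0…3.
(1 + t² + t⁴ + t⁶ + t⁸) has coefficients 1,0,1,0,1,0,1,0,1 for degrees 0…8.
Multiplying by (1 + t⁴) gives running coefficients 1,0,1,0,2,0,2,0,2 for degrees 0…8.
Finally multiplying by (1 + t + t² + t³ + t⁴), the product of all factors after the first has coefficients 1,1,2,2,4,3,5,4,6 for degrees 0…8.
[t⁸] = 1·6 + 1·4 + 1·5 + 1·3 = 18.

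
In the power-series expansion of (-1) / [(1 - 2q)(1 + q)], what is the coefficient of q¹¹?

Partial fractions give a closed form: a_n = (-2/3)·2^n + (-1/3)·(-1)^n.
At n = 11: a_11 = -1365.

-1365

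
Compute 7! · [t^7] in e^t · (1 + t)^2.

57

The EGF product rule gives c_7 = Σ_{k_1+k_2=7} C(7; k_1,k_2) · ∏ g_i(k_i), where e^t gives (1)^k; (1+t)^2 gives the falling factorial (2)_k.
g_1(k) for k = 0…7: 1, 1, 1, 1, 1, 1, 1, 1.
g_2(k) for k = 0…7: 1, 2, 2, 0, 0, 0, 0, 0.
c_7 = Σ_k C(7,k)·g_1(k)·g_2(7−k) = 21·1·2 + 7·1·2 + 1·1·1 = 42 + 14 + 1 = 57.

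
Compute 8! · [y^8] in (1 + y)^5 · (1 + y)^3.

40320

The EGF product rule gives c_8 = Σ_{k_1+k_2=8} C(8; k_1,k_2) · ∏ g_i(k_i), where (1+y)^5 gives the falling factorial (5)_k; (1+y)^3 gives the falling factorial (3)_k.
g_1(k) for k = 0…8: 1, 5, 20, 60, 120, 120, 0, 0, 0.
g_2(k) for k = 0…8: 1, 3, 6, 6, 0, 0, 0, 0, 0.
c_8 = Σ_k C(8,k)·g_1(k)·g_2(8−k) = 56·120·6 = 40320.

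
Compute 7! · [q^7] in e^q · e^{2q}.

The EGF product rule gives c_7 = Σ_{k_1+k_2=7} C(7; k_1,k_2) · ∏ g_i(k_i), where e^q gives (1)^k; e^{2q} gives (2)^k.
g_1(k) for k = 0…7: 1, 1, 1, 1, 1, 1, 1, 1.
g_2(k) for k = 0…7: 1, 2, 4, 8, 16, 32, 64, 128.
c_7 = Σ_k C(7,k)·g_1(k)·g_2(7−k) = 1·1·128 + 7·1·64 + 21·1·32 + 35·1·16 + 35·1·8 + 21·1·4 + 7·1·2 + 1·1·1 = 128 + 448 + 672 + 560 + 280 + 84 + 14 + 1 = 2187.

2187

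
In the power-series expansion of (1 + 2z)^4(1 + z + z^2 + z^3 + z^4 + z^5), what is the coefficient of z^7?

(1 + 2z)^4 has coefficients 1,8,24,32,16 for degrees 0…4.
(1 + z + z^2 + z^3 + z^4 + z^5) has coefficients 1,1,1,1,1,1,0,0 for degrees 0…7.
[z^7] = 1·0 + 8·0 + 24·1 + 32·1 + 16·1 = 72.

72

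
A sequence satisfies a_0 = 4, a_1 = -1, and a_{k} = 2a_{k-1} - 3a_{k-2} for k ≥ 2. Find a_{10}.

-854

The ordinary generating function has denominator 1 - 2x + 3x^2.
Iterating the recurrence: a_0,…,a_{10} = 4, -1, -14, -25, -8, 59, 142, 107, -212, -745, -854.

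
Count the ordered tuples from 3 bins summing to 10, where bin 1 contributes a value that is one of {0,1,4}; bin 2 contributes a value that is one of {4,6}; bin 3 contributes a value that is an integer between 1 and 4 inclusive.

The generating function for the choices is (1 + t + t⁴)·(t⁴ + t⁶)·(t + t² + t³ + t⁴); the count is [t¹⁰].
(1 + t + t⁴) has coefficients 1,1,0,0,1 for degrees 0…4.
(t⁴ + t⁶) has coefficients 0,0,0,0,1,0,1,0,0,0,0 for degrees 0…10.
Finally multiplying by (t + t² + t³ + t⁴), the product of all factors after the first has coefficients 0,0,0,0,0,1,1,2,2,1,1 for degrees 0…10.
[t¹⁰] = 1·1 + 1·1 + 1·1 = 3.

3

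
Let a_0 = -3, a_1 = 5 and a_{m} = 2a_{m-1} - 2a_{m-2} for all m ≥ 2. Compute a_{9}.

80

The ordinary generating function has denominator 1 - 2t + 2t^2.
Iterating the recurrence: a_0,…,a_{9} = -3, 5, 16, 22, 12, -20, -64, -88, -48, 80.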